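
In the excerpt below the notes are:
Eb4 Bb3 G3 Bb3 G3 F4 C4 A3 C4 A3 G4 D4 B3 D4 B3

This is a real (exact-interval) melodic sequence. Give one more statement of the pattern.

A4 E4 C#4 E4 C#4

With a 5-note motive the entries are Eb4, F4, G4, each up a 2nd from the previous.
So cell 4 is A4 E4 C#4 E4 C#4.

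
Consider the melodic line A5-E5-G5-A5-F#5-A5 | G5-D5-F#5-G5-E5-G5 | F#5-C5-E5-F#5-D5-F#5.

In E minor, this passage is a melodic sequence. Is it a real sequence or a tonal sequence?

Every note is diatonic to E minor.
Cell 1 has +3 semitones from note 2 to 3, but cell 2 has +4 — the interval quality changes while the contour stays the same, which is the hallmark of a tonal sequence.

tonal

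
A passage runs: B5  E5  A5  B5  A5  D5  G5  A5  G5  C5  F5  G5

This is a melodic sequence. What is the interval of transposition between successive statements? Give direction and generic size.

The 4-note cells begin on B5, A5, G5 — each down a 2nd from the last.
From B5 to A5: down a 2nd.

down a 2nd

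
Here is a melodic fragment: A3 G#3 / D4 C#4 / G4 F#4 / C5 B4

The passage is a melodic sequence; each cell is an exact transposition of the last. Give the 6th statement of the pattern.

Bb5 A5

The 2-note cells begin on A3, D4, G4, C5 — each up a 4th from the last.
Extending up a 4th: F5 → Bb5.
From Bb5 the exact shape gives Bb5 A5.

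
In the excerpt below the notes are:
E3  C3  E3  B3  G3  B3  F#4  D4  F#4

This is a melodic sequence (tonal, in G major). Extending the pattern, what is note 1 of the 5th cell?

G5

The unit is 3 notes. Position-1 pitches of the 3 shown cells: E3, B3, F#4.
Each moves up a 5th. Continuing: C5 → G5.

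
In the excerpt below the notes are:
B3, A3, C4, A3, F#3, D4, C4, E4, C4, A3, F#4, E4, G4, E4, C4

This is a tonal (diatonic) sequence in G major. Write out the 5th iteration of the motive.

C5 B4 D5 B4 G4

The 5-note cells begin on B3, D4, F#4 — each up a 3rd from the last.
Carrying on: A4 → C5.
From C5 the diatonic shape gives C5 B4 D5 B4 G4.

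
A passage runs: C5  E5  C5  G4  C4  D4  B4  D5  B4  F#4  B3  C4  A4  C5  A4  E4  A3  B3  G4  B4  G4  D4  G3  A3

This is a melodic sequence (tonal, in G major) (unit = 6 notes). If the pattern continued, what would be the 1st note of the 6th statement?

E4

With 6-note cells, note 1 of each statement runs C5, B4, A4, G4.
Extending down a 2nd: F#4 → E4.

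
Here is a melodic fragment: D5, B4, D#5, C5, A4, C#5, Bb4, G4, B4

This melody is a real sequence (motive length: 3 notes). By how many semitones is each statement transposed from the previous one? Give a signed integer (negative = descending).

-2

Taking 3-note groups, the heads are D5, C5, Bb4: the pattern moves down a 2nd.
D5 to C5 spans -2 semitones.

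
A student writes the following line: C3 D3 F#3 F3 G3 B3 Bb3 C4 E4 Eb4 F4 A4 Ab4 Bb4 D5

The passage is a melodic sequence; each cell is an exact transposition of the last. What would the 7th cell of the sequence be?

Gb5 Ab5 C6

Taking 3-note groups, the heads are C3, F3, Bb3, Eb4, Ab4: the pattern moves up a 4th.
Extending up a 4th: Db5 → Gb5.
From Gb5 the exact shape gives Gb5 Ab5 C6.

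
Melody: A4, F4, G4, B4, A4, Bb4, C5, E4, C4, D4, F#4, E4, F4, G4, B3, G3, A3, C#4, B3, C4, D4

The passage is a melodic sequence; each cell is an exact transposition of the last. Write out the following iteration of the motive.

F#3 D3 E3 G#3 F#3 G3 A3

The 7-note cells begin on A4, E4, B3 — each down a 4th from the last.
From F#3 the exact shape gives F#3 D3 E3 G#3 F#3 G3 A3.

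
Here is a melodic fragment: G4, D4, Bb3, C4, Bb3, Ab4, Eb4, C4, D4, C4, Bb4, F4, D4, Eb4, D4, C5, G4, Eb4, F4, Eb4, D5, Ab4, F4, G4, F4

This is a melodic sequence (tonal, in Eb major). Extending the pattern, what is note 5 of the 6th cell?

G4

With 5-note cells, note 5 of each statement runs Bb3, C4, D4, Eb4, F4.
Each moves up a 2nd; the next is G4.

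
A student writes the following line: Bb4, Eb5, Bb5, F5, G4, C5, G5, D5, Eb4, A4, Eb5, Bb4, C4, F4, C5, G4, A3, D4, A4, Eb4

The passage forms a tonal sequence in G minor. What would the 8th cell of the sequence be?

Bb2 Eb3 Bb3 F3

The 4-note cells begin on Bb4, G4, Eb4, C4, A3 — each down a 3rd from the last.
Continuing the starts: F3 → D3 → Bb2.
Statement 8 starts on Bb2 and keeps the same diatonic contour: Bb2 Eb3 Bb3 F3.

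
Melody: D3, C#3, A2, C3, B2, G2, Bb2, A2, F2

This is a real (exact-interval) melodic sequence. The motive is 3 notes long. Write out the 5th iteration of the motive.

Gb2 F2 Db2

The 3-note cells begin on D3, C3, Bb2 — each down a 2nd from the last.
Continuing the starts: Ab2 → Gb2.
From Gb2 the exact shape gives Gb2 F2 Db2.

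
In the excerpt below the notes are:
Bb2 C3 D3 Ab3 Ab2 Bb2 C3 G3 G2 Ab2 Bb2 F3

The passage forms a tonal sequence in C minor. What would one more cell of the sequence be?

Unit = 4 notes; the statements start on Bb2, Ab2, G2, moving down a 2nd each time.
From F2 the diatonic shape gives F2 G2 Ab2 Eb3.

F2 G2 Ab2 Eb3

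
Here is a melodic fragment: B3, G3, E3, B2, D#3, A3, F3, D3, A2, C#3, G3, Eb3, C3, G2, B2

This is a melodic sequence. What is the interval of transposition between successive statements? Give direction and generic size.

down a 2nd

With a 5-note motive the entries are B3, A3, G3, each down a 2nd from the previous.
B3 to A3 is down a 2nd.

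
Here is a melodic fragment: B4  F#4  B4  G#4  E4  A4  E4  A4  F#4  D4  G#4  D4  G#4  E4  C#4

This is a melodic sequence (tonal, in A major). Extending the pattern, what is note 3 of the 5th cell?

E4

Grouping in 5s, the 3rd note of each cell is B4, A4, G#4.
Extending down a 2nd: F#4 → E4.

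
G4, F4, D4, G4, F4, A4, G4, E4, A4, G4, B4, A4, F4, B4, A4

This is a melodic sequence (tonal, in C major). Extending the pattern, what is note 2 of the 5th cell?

C5

Grouping in 5s, the 2nd note of each cell is F4, G4, A4.
Extending up a 2nd: B4 → C5.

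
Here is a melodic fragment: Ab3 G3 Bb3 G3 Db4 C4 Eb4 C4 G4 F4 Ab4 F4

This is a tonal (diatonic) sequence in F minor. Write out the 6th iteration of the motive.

The 4-note cells begin on Ab3, Db4, G4 — each up a 4th from the last.
Carrying on: C5 → F5 → Bb5.
From Bb5 the diatonic shape gives Bb5 Ab5 C6 Ab5.

Bb5 Ab5 C6 Ab5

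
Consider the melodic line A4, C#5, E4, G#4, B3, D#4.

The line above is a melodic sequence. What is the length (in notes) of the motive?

6 notes total. Splitting into 3 groups of 2:
A4 C#5 | E4 G#4 | B3 D#4
Every group is a transposition down a 4th of the one before; no shorter unit works.

2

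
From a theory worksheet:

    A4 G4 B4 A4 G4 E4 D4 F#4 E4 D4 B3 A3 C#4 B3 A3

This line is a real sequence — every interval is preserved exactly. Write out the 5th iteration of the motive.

C#3 B2 D#3 C#3 B2

With a 5-note motive the entries are A4, E4, B3, each down a 4th from the previous.
Carrying on: F#3 → C#3.
From C#3 the exact shape gives C#3 B2 D#3 C#3 B2.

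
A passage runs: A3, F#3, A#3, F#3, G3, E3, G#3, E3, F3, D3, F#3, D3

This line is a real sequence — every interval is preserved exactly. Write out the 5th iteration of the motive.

Db3 Bb2 D3 Bb2

Unit = 4 notes; the statements start on A3, G3, F3, moving down a 2nd each time.
Extending down a 2nd: Eb3 → Db3.
From Db3 the exact shape gives Db3 Bb2 D3 Bb2.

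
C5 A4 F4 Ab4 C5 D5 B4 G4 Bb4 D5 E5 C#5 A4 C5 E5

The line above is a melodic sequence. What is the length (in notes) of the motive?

Try groups of 5 (3 cells in 15 notes):
C5 A4 F4 Ab4 C5 | D5 B4 G4 Bb4 D5 | E5 C#5 A4 C5 E5
Every group is a transposition up a 2nd of the one before; no shorter unit works.

5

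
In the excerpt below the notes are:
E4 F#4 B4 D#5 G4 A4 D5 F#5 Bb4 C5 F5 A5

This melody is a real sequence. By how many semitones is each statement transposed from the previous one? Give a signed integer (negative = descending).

3

Taking 4-note groups, the heads are E4, G4, Bb4: the pattern moves up a 3rd.
E4 to G4 spans +3 semitones.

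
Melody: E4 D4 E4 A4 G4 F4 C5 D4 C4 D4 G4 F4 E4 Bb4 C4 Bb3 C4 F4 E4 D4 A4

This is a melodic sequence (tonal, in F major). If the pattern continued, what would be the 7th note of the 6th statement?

E4

With 7-note cells, note 7 of each statement runs C5, Bb4, A4.
Each moves down a 2nd. Continuing: G4 → F4 → E4.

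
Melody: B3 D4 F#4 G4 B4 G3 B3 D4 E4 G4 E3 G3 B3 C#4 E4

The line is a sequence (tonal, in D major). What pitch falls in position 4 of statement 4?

The unit is 5 notes. Position-4 pitches of the 3 shown cells: G4, E4, C#4.
Each moves down a 3rd; the next is A3.

A3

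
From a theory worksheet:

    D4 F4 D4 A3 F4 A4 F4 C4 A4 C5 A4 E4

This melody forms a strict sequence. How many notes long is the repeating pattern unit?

There are 12 notes; a 4-note unit gives 3 cells:
D4 F4 D4 A3 | F4 A4 F4 C4 | A4 C5 A4 E4
That's a consistent up a 3rd shift per cell, and no other grouping gives one.

4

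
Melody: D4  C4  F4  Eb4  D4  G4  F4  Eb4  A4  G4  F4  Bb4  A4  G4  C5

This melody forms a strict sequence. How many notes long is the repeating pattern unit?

15 notes total. Splitting into 5 groups of 3:
D4 C4 F4 | Eb4 D4 G4 | F4 Eb4 A4 | G4 F4 Bb4 | A4 G4 C5
That's a consistent up a 2nd shift per cell, and no other grouping gives one.

3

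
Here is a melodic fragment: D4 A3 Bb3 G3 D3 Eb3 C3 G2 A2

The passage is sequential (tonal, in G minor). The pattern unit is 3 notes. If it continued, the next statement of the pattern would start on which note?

F2

Taking 3-note groups, the heads are D4, G3, C3: the pattern moves down a 5th.
One more step down a 5th gives F2.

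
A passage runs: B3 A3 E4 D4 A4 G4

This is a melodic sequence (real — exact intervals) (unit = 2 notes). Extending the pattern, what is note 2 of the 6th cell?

Bb5

Grouping in 2s, the 2nd note of each cell is A3, D4, G4.
Carrying that up a 4th forward: C5 → F5 → Bb5.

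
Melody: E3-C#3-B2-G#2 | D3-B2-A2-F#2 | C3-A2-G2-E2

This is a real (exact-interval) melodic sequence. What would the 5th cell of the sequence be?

Taking 4-note groups, the heads are E3, D3, C3: the pattern moves down a 2nd.
Extending down a 2nd: Bb2 → Ab2.
From Ab2 the exact shape gives Ab2 F2 Eb2 C2.

Ab2 F2 Eb2 C2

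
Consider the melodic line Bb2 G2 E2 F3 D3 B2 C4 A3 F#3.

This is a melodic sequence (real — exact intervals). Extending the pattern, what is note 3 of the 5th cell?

Grouping in 3s, the 3rd note of each cell is E2, B2, F#3.
Carrying that up a 5th forward: C#4 → G#4.

G#4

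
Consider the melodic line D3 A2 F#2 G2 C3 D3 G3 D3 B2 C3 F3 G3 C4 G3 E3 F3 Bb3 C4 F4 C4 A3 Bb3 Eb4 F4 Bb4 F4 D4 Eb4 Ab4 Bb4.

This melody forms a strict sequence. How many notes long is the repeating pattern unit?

There are 30 notes; a 6-note unit gives 5 cells:
D3 A2 F#2 G2 C3 D3 | G3 D3 B2 C3 F3 G3 | C4 G3 E3 F3 Bb3 C4 | F4 C4 A3 Bb3 Eb4 F4 | Bb4 F4 D4 Eb4 Ab4 Bb4
Each cell is the previous one up a 4th — so the unit is 6 notes.

6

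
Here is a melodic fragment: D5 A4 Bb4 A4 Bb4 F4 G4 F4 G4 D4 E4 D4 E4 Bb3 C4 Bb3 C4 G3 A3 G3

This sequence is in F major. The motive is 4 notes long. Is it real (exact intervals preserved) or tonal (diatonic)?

Every note is diatonic to F major.
Cell 1 has +1 semitones from note 2 to 3, but cell 2 has +2 — the interval quality changes while the contour stays the same, which is the hallmark of a tonal sequence.

tonal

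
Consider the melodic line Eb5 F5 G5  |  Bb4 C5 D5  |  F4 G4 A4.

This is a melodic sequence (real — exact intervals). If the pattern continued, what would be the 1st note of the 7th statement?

The unit is 3 notes. Position-1 pitches of the 3 shown cells: Eb5, Bb4, F4.
Carrying that down a 4th forward: C4 → G3 → D3 → A2.

A2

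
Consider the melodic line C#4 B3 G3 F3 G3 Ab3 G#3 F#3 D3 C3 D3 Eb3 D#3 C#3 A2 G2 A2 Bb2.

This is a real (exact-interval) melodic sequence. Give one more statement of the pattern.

A#2 G#2 E2 D2 E2 F2

The 6-note cells begin on C#4, G#3, D#3 — each down a 4th from the last.
From A#2 the exact shape gives A#2 G#2 E2 D2 E2 F2.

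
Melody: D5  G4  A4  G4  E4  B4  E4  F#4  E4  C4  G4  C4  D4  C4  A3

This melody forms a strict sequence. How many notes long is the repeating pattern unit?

There are 15 notes; a 5-note unit gives 3 cells:
D5 G4 A4 G4 E4 | B4 E4 F#4 E4 C4 | G4 C4 D4 C4 A3
Each cell is the previous one down a 3rd — so the unit is 5 notes.

5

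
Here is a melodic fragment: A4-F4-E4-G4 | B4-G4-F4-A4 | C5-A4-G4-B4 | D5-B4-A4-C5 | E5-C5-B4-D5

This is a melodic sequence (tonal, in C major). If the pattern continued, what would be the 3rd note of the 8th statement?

The unit is 4 notes. Position-3 pitches of the 5 shown cells: E4, F4, G4, A4, B4.
Extending up a 2nd: C5 → D5 → E5.

E5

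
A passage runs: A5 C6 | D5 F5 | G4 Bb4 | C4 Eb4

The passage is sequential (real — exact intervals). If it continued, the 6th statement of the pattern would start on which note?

Unit = 2 notes; the statements start on A5, D5, G4, C4, moving down a 5th each time.
Extending the heads down a 5th: F3 → Bb2.

Bb2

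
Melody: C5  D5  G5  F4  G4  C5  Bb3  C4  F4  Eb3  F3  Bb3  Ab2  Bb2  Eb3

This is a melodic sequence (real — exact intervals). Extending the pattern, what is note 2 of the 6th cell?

Grouping in 3s, the 2nd note of each cell is D5, G4, C4, F3, Bb2.
Each moves down a 5th; the next is Eb2.

Eb2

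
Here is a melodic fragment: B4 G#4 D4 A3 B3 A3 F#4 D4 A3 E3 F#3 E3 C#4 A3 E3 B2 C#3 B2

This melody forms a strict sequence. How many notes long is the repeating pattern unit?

Try groups of 6 (3 cells in 18 notes):
B4 G#4 D4 A3 B3 A3 | F#4 D4 A3 E3 F#3 E3 | C#4 A3 E3 B2 C#3 B2
That's a consistent down a 4th shift per cell, and no other grouping gives one.

6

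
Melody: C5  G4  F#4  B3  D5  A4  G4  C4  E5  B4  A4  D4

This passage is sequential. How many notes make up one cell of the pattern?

4

There are 12 notes; a 4-note unit gives 3 cells:
C5 G4 F#4 B3 | D5 A4 G4 C4 | E5 B4 A4 D4
Each cell is the previous one up a 2nd — so the unit is 4 notes.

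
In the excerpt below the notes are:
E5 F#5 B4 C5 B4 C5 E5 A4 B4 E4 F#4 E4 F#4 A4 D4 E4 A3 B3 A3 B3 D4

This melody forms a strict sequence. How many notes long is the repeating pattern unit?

Try groups of 7 (3 cells in 21 notes):
E5 F#5 B4 C5 B4 C5 E5 | A4 B4 E4 F#4 E4 F#4 A4 | D4 E4 A3 B3 A3 B3 D4
Every group is a transposition down a 5th of the one before; no shorter unit works.

7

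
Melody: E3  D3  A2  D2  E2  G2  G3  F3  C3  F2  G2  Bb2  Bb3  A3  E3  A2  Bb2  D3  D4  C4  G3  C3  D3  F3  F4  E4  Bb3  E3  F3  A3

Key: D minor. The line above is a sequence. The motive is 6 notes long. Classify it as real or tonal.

Every note is diatonic to D minor.
Cell 1 has -2 semitones from note 1 to 2, but cell 3 has -1 — the interval quality changes while the contour stays the same, which is the hallmark of a tonal sequence.

tonal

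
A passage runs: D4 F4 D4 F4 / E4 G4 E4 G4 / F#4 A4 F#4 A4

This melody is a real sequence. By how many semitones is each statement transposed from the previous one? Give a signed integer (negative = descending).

The 4-note cells begin on D4, E4, F#4 — each up a 2nd from the last.
Counting half-steps from D4 to E4: 2.

2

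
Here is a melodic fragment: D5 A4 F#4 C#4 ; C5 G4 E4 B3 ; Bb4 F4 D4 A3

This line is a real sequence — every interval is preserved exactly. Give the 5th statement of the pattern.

Gb4 Db4 Bb3 F3

Taking 4-note groups, the heads are D5, C5, Bb4: the pattern moves down a 2nd.
Carrying on: Ab4 → Gb4.
Statement 5 starts on Gb4 and keeps the same exact contour: Gb4 Db4 Bb3 F3.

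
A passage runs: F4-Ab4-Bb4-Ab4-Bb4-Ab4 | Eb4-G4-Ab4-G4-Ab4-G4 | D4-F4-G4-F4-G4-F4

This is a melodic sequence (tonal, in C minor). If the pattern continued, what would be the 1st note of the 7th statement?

The unit is 6 notes. Position-1 pitches of the 3 shown cells: F4, Eb4, D4.
Carrying that down a 2nd forward: C4 → Bb3 → Ab3 → G3.

G3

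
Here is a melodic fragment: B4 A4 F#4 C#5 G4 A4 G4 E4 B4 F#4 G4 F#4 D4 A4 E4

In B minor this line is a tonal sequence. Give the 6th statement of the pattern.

D4 C#4 A3 E4 B3

Taking 5-note groups, the heads are B4, A4, G4: the pattern moves down a 2nd.
Carrying on: F#4 → E4 → D4.
Statement 6 starts on D4 and keeps the same diatonic contour: D4 C#4 A3 E4 B3.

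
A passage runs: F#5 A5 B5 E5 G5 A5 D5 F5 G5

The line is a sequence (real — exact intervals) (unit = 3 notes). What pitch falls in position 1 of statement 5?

Bb4

With 3-note cells, note 1 of each statement runs F#5, E5, D5.
Each moves down a 2nd. Continuing: C5 → Bb4.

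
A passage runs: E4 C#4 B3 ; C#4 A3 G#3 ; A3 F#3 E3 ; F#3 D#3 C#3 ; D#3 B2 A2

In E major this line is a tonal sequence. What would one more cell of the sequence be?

Taking 3-note groups, the heads are E4, C#4, A3, F#3, D#3: the pattern moves down a 3rd.
So cell 6 is B2 G#2 F#2.

B2 G#2 F#2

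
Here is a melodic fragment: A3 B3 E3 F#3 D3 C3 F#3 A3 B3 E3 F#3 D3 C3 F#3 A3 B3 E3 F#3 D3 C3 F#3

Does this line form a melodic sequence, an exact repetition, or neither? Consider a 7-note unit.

repetition

Each 7-note cell is identical (A3 B3 E3 F#3 D3 C3 F#3), restated at the same pitch.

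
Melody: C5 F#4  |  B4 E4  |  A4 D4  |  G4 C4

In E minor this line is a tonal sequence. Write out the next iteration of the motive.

The 2-note cells begin on C5, B4, A4, G4 — each down a 2nd from the last.
So cell 5 is F#4 B3.

F#4 B3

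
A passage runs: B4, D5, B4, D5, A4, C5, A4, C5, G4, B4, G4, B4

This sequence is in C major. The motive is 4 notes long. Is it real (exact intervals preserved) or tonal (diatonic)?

tonal

Every note is diatonic to C major.
Cell 1 has +3 semitones from note 1 to 2, but cell 3 has +4 — the interval quality changes while the contour stays the same, which is the hallmark of a tonal sequence.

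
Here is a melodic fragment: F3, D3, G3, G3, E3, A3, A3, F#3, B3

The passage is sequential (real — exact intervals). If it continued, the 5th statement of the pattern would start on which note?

C#4

With a 3-note motive the entries are F3, G3, A3, each up a 2nd from the previous.
Extending the heads up a 2nd: B3 → C#4.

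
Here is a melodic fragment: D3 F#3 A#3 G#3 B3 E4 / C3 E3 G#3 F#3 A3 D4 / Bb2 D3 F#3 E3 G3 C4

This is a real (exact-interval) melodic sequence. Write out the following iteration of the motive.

The 6-note cells begin on D3, C3, Bb2 — each down a 2nd from the last.
From Ab2 the exact shape gives Ab2 C3 E3 D3 F3 Bb3.

Ab2 C3 E3 D3 F3 Bb3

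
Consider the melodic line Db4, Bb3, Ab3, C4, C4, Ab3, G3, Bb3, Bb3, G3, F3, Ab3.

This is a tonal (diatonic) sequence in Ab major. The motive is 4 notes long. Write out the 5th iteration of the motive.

G3 Eb3 Db3 F3

Taking 4-note groups, the heads are Db4, C4, Bb3: the pattern moves down a 2nd.
Extending down a 2nd: Ab3 → G3.
So cell 5 is G3 Eb3 Db3 F3.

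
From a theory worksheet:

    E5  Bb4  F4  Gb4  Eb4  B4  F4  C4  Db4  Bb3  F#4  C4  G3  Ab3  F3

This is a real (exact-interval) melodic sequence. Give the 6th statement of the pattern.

D#3 A2 E2 F2 D2

With a 5-note motive the entries are E5, B4, F#4, each down a 4th from the previous.
Continuing the starts: C#4 → G#3 → D#3.
From D#3 the exact shape gives D#3 A2 E2 F2 D2.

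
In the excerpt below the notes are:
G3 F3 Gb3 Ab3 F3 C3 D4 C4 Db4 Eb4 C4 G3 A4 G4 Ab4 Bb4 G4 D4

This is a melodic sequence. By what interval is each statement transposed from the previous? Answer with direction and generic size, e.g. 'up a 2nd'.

Taking 6-note groups, the heads are G3, D4, A4: the pattern moves up a 5th.
G3 to D4 is up a 5th.

up a 5th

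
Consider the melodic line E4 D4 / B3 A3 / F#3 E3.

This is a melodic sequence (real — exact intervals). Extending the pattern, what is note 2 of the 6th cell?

Grouping in 2s, the 2nd note of each cell is D4, A3, E3.
Carrying that down a 4th forward: B2 → F#2 → C#2.

C#2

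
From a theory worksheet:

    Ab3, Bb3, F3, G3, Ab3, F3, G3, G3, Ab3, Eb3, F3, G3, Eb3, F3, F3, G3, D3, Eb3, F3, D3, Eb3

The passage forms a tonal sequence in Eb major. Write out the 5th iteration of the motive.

D3 Eb3 Bb2 C3 D3 Bb2 C3

Taking 7-note groups, the heads are Ab3, G3, F3: the pattern moves down a 2nd.
Carrying on: Eb3 → D3.
So cell 5 is D3 Eb3 Bb2 C3 D3 Bb2 C3.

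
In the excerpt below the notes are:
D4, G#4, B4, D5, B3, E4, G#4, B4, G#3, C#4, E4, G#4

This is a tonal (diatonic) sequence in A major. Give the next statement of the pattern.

Taking 4-note groups, the heads are D4, B3, G#3: the pattern moves down a 3rd.
Statement 4 starts on E3 and keeps the same diatonic contour: E3 A3 C#4 E4.

E3 A3 C#4 E4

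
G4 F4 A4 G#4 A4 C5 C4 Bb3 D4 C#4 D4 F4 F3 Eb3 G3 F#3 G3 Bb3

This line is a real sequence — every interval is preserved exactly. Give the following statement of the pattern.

Bb2 Ab2 C3 B2 C3 Eb3

Taking 6-note groups, the heads are G4, C4, F3: the pattern moves down a 5th.
So cell 4 is Bb2 Ab2 C3 B2 C3 Eb3.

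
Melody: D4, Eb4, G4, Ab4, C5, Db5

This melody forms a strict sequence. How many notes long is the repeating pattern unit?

2

Try groups of 2 (3 cells in 6 notes):
D4 Eb4 | G4 Ab4 | C5 Db5
Every group is a transposition up a 4th of the one before; no shorter unit works.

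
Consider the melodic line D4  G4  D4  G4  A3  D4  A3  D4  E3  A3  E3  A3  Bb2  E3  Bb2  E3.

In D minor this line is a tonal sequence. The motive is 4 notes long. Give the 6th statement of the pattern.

C2 F2 C2 F2

The 4-note cells begin on D4, A3, E3, Bb2 — each down a 4th from the last.
Carrying on: F2 → C2.
So cell 6 is C2 F2 C2 F2.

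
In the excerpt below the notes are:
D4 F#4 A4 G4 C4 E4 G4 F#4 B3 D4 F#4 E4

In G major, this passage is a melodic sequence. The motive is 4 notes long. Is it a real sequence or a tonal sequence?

Every note is diatonic to G major.
Cell 1 has -2 semitones from note 3 to 4, but cell 2 has -1 — the interval quality changes while the contour stays the same, which is the hallmark of a tonal sequence.

tonal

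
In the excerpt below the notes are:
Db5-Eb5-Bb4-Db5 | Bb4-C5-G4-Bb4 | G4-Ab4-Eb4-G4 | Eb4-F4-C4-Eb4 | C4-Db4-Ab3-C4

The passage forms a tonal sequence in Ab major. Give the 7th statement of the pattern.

F3 G3 Db3 F3

Unit = 4 notes; the statements start on Db5, Bb4, G4, Eb4, C4, moving down a 3rd each time.
Extending down a 3rd: Ab3 → F3.
From F3 the diatonic shape gives F3 G3 Db3 F3.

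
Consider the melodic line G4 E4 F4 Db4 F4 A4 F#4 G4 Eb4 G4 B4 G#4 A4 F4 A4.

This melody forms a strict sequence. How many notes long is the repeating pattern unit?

5

15 notes total. Splitting into 3 groups of 5:
G4 E4 F4 Db4 F4 | A4 F#4 G4 Eb4 G4 | B4 G#4 A4 F4 A4
That's a consistent up a 2nd shift per cell, and no other grouping gives one.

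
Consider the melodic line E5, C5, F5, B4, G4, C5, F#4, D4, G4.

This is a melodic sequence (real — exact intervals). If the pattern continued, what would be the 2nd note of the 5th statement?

The unit is 3 notes. Position-2 pitches of the 3 shown cells: C5, G4, D4.
Extending down a 4th: A3 → E3.

E3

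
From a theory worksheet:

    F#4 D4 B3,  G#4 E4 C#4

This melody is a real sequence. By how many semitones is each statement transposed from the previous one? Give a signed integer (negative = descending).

2

Taking 3-note groups, the heads are F#4, G#4: the pattern moves up a 2nd.
Counting half-steps from F#4 to G#4: 2.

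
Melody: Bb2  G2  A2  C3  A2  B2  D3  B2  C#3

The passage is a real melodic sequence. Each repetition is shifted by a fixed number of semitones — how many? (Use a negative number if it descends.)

2

The 3-note cells begin on Bb2, C3, D3 — each up a 2nd from the last.
Bb2→C3 is 48 − 46 = 2 semitones.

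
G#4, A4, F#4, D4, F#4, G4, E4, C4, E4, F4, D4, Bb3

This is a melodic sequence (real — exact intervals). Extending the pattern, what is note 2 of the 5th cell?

Db4

Grouping in 4s, the 2nd note of each cell is A4, G4, F4.
Each moves down a 2nd. Continuing: Eb4 → Db4.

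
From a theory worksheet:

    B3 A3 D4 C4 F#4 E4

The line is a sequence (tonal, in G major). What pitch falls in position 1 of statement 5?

With 2-note cells, note 1 of each statement runs B3, D4, F#4.
Carrying that up a 3rd forward: A4 → C5.

C5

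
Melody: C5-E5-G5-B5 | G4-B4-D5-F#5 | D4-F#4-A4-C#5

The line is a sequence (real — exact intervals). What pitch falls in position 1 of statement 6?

With 4-note cells, note 1 of each statement runs C5, G4, D4.
Extending down a 4th: A3 → E3 → B2.

B2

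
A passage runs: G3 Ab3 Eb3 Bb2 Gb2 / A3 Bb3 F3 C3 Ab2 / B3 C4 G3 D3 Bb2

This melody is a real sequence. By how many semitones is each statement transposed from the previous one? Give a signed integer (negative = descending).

2

Unit = 5 notes; the statements start on G3, A3, B3, moving up a 2nd each time.
G3→A3 is 57 − 55 = 2 semitones.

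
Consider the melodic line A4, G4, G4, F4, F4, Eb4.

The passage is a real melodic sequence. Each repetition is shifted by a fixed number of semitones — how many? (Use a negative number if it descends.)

With a 2-note motive the entries are A4, G4, F4, each down a 2nd from the previous.
Counting half-steps from A4 to G4: -2.

-2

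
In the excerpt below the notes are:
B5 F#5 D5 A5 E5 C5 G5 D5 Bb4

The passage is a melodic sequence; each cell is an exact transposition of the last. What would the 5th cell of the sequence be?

Eb5 Bb4 Gb4

With a 3-note motive the entries are B5, A5, G5, each down a 2nd from the previous.
Carrying on: F5 → Eb5.
From Eb5 the exact shape gives Eb5 Bb4 Gb4.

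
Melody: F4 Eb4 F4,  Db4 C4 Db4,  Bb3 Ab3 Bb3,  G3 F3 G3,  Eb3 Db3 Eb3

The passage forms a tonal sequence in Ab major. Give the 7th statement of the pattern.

Taking 3-note groups, the heads are F4, Db4, Bb3, G3, Eb3: the pattern moves down a 3rd.
Continuing the starts: C3 → Ab2.
Statement 7 starts on Ab2 and keeps the same diatonic contour: Ab2 G2 Ab2.

Ab2 G2 Ab2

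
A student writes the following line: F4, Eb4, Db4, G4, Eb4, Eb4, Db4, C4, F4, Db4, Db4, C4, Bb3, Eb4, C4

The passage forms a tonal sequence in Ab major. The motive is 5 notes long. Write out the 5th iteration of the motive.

Bb3 Ab3 G3 C4 Ab3

With a 5-note motive the entries are F4, Eb4, Db4, each down a 2nd from the previous.
Extending down a 2nd: C4 → Bb3.
Statement 5 starts on Bb3 and keeps the same diatonic contour: Bb3 Ab3 G3 C4 Ab3.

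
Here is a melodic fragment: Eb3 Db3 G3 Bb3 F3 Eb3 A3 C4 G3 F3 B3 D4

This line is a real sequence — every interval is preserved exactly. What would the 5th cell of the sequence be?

B3 A3 D#4 F#4

Unit = 4 notes; the statements start on Eb3, F3, G3, moving up a 2nd each time.
Carrying on: A3 → B3.
From B3 the exact shape gives B3 A3 D#4 F#4.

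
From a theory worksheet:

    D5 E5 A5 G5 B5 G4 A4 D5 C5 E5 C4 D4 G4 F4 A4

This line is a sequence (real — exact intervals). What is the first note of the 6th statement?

Unit = 5 notes; the statements start on D5, G4, C4, moving down a 5th each time.
Continuing: F3 → Bb2 → Eb2. Statement 6 starts on Eb2.

Eb2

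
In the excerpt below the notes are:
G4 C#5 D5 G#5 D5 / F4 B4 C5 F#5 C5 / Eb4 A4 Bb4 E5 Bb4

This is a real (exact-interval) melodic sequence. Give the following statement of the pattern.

Unit = 5 notes; the statements start on G4, F4, Eb4, moving down a 2nd each time.
So cell 4 is Db4 G4 Ab4 D5 Ab4.

Db4 G4 Ab4 D5 Ab4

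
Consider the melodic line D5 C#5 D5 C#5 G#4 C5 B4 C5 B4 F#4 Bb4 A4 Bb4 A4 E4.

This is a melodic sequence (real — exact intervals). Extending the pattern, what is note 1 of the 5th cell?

Gb4

The unit is 5 notes. Position-1 pitches of the 3 shown cells: D5, C5, Bb4.
Carrying that down a 2nd forward: Ab4 → Gb4.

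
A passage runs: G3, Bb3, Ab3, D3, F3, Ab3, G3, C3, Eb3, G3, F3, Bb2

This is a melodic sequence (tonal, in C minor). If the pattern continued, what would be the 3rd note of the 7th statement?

Grouping in 4s, the 3rd note of each cell is Ab3, G3, F3.
Carrying that down a 2nd forward: Eb3 → D3 → C3 → Bb2.

Bb2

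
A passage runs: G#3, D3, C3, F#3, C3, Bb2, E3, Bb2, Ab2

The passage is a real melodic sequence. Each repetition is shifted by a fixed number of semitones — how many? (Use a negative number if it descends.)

With a 3-note motive the entries are G#3, F#3, E3, each down a 2nd from the previous.
G#3 to F#3 spans -2 semitones.

-2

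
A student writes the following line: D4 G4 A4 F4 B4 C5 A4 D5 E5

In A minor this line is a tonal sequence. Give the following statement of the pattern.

The 3-note cells begin on D4, F4, A4 — each up a 3rd from the last.
So cell 4 is C5 F5 G5.

C5 F5 G5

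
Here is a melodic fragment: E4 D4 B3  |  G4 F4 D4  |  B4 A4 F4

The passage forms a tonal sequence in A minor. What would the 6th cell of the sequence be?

A5 G5 E5

With a 3-note motive the entries are E4, G4, B4, each up a 3rd from the previous.
Continuing the starts: D5 → F5 → A5.
So cell 6 is A5 G5 E5.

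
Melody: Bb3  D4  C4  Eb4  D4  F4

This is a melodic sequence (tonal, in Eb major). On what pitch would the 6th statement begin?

Unit = 2 notes; the statements start on Bb3, C4, D4, moving up a 2nd each time.
Continuing: Eb4 → F4 → G4. Statement 6 starts on G4.

G4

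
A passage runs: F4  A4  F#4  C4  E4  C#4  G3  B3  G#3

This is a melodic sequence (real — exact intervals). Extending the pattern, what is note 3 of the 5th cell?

Grouping in 3s, the 3rd note of each cell is F#4, C#4, G#3.
Carrying that down a 4th forward: D#3 → A#2.

A#2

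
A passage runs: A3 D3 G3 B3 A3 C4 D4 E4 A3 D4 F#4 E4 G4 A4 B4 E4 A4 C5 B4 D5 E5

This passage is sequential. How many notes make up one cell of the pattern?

7

21 notes total. Splitting into 3 groups of 7:
A3 D3 G3 B3 A3 C4 D4 | E4 A3 D4 F#4 E4 G4 A4 | B4 E4 A4 C5 B4 D5 E5
Each cell is the previous one up a 5th — so the unit is 7 notes.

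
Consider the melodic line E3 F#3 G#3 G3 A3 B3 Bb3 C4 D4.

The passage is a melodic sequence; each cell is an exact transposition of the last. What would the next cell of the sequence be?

The 3-note cells begin on E3, G3, Bb3 — each up a 3rd from the last.
From Db4 the exact shape gives Db4 Eb4 F4.

Db4 Eb4 F4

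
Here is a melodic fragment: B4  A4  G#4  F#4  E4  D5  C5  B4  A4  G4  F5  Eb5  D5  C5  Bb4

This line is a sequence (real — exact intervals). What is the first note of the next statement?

With a 5-note motive the entries are B4, D5, F5, each up a 3rd from the previous.
The next head, up a 3rd from F5, is Ab5.

Ab5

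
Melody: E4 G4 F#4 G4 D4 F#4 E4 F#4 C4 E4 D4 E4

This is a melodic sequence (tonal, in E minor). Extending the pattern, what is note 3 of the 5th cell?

B3

With 4-note cells, note 3 of each statement runs F#4, E4, D4.
Carrying that down a 2nd forward: C4 → B3.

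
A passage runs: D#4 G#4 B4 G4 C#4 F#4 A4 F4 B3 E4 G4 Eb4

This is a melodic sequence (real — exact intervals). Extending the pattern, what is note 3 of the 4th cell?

Grouping in 4s, the 3rd note of each cell is B4, A4, G4.
One more down a 2nd gives F4.

F4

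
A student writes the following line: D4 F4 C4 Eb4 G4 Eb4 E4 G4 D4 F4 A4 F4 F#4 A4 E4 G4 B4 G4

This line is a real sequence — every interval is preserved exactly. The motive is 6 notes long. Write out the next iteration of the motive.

G#4 B4 F#4 A4 C#5 A4

With a 6-note motive the entries are D4, E4, F#4, each up a 2nd from the previous.
Statement 4 starts on G#4 and keeps the same exact contour: G#4 B4 F#4 A4 C#5 A4.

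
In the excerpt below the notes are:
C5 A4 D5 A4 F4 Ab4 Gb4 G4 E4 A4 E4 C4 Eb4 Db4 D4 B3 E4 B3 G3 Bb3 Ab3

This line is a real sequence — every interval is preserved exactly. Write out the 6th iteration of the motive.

B2 G#2 C#3 G#2 E2 G2 F2

The 7-note cells begin on C5, G4, D4 — each down a 4th from the last.
Continuing the starts: A3 → E3 → B2.
Statement 6 starts on B2 and keeps the same exact contour: B2 G#2 C#3 G#2 E2 G2 F2.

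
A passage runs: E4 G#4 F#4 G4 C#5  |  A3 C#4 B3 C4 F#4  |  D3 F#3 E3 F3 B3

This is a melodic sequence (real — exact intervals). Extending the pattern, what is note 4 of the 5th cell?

Eb2

With 5-note cells, note 4 of each statement runs G4, C4, F3.
Each moves down a 5th. Continuing: Bb2 → Eb2.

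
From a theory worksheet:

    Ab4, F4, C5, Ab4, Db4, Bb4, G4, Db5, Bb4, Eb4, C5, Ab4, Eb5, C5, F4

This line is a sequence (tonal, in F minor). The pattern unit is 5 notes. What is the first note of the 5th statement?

Unit = 5 notes; the statements start on Ab4, Bb4, C5, moving up a 2nd each time.
Extending the heads up a 2nd: Db5 → Eb5.

Eb5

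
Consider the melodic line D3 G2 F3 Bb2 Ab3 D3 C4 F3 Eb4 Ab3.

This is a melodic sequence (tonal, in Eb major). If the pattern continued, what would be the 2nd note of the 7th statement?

The unit is 2 notes. Position-2 pitches of the 5 shown cells: G2, Bb2, D3, F3, Ab3.
Extending up a 3rd: C4 → Eb4.

Eb4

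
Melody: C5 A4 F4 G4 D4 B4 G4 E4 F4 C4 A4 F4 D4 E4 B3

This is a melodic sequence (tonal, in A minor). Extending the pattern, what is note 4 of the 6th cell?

B3

Grouping in 5s, the 4th note of each cell is G4, F4, E4.
Extending down a 2nd: D4 → C4 → B3.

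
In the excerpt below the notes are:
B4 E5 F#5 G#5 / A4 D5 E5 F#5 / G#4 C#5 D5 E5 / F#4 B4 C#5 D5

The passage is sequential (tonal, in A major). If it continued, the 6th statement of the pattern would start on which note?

D4

Unit = 4 notes; the statements start on B4, A4, G#4, F#4, moving down a 2nd each time.
Extending the heads down a 2nd: E4 → D4.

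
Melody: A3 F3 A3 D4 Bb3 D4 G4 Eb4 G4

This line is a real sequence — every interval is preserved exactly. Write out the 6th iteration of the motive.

Bb5 Gb5 Bb5

The 3-note cells begin on A3, D4, G4 — each up a 4th from the last.
Carrying on: C5 → F5 → Bb5.
Statement 6 starts on Bb5 and keeps the same exact contour: Bb5 Gb5 Bb5.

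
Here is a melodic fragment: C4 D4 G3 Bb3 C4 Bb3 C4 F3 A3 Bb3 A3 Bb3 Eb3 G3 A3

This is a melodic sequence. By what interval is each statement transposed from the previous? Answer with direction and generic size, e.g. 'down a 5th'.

down a 2nd

Unit = 5 notes; the statements start on C4, Bb3, A3, moving down a 2nd each time.
C4 to Bb3 is down a 2nd.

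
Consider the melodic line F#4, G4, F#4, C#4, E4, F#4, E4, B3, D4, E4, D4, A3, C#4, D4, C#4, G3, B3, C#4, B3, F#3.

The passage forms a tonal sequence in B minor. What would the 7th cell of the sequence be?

The 4-note cells begin on F#4, E4, D4, C#4, B3 — each down a 2nd from the last.
Extending down a 2nd: A3 → G3.
So cell 7 is G3 A3 G3 D3.

G3 A3 G3 D3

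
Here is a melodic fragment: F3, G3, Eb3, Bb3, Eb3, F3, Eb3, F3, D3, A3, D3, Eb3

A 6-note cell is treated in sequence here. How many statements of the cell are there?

2

12 notes in groups of 6 gives 12/6 = 2 statements.
Starts: F3, Eb3 — each down a 2nd.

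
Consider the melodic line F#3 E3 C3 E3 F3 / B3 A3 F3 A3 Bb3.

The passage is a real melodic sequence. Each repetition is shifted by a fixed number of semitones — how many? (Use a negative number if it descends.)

With a 5-note motive the entries are F#3, B3, each up a 4th from the previous.
F#3→B3 is 59 − 54 = 5 semitones.

5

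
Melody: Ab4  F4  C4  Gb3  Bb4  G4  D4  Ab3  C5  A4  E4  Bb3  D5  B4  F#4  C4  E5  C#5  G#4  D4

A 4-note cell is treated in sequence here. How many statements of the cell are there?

20 notes in groups of 4 gives 20/4 = 5 statements.
Starts: Ab4, Bb4, C5, D5, E5 — each up a 2nd.

5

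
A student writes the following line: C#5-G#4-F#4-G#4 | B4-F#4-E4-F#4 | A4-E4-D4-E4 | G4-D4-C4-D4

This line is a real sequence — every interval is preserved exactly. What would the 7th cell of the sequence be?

Db4 Ab3 Gb3 Ab3

Taking 4-note groups, the heads are C#5, B4, A4, G4: the pattern moves down a 2nd.
Extending down a 2nd: F4 → Eb4 → Db4.
From Db4 the exact shape gives Db4 Ab3 Gb3 Ab3.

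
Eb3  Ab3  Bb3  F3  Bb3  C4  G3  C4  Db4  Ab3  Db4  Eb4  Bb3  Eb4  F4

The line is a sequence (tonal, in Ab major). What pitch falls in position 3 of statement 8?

Bb4

With 3-note cells, note 3 of each statement runs Bb3, C4, Db4, Eb4, F4.
Carrying that up a 2nd forward: G4 → Ab4 → Bb4.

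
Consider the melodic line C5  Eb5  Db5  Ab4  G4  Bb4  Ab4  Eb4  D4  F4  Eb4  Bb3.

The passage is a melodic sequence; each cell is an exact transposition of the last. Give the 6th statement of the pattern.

B2 D3 C3 G2

The 4-note cells begin on C5, G4, D4 — each down a 4th from the last.
Extending down a 4th: A3 → E3 → B2.
So cell 6 is B2 D3 C3 G2.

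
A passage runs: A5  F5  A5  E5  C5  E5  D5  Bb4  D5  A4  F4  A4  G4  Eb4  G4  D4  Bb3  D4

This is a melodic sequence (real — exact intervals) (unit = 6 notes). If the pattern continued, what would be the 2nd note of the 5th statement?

Db3

Grouping in 6s, the 2nd note of each cell is F5, Bb4, Eb4.
Carrying that down a 5th forward: Ab3 → Db3.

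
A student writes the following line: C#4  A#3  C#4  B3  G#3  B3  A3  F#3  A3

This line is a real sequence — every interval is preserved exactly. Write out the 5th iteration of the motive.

F3 D3 F3

With a 3-note motive the entries are C#4, B3, A3, each down a 2nd from the previous.
Extending down a 2nd: G3 → F3.
From F3 the exact shape gives F3 D3 F3.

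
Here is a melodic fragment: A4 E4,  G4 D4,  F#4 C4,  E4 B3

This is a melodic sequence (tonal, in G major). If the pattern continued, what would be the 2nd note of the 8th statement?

E3

Grouping in 2s, the 2nd note of each cell is E4, D4, C4, B3.
Each moves down a 2nd. Continuing: A3 → G3 → F#3 → E3.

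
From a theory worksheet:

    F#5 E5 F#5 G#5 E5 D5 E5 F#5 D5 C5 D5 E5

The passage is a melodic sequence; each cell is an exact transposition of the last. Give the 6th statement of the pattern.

Unit = 4 notes; the statements start on F#5, E5, D5, moving down a 2nd each time.
Carrying on: C5 → Bb4 → Ab4.
So cell 6 is Ab4 Gb4 Ab4 Bb4.

Ab4 Gb4 Ab4 Bb4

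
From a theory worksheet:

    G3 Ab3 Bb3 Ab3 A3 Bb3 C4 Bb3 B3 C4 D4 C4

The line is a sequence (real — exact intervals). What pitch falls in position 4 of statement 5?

E4

The unit is 4 notes. Position-4 pitches of the 3 shown cells: Ab3, Bb3, C4.
Carrying that up a 2nd forward: D4 → E4.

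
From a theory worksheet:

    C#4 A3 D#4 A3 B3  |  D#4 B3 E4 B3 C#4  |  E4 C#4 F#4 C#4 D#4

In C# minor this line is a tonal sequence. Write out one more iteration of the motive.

With a 5-note motive the entries are C#4, D#4, E4, each up a 2nd from the previous.
So cell 4 is F#4 D#4 G#4 D#4 E4.

F#4 D#4 G#4 D#4 E4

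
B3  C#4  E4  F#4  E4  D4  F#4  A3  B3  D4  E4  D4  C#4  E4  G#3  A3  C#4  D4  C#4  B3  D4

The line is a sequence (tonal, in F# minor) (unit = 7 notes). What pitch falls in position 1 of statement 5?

With 7-note cells, note 1 of each statement runs B3, A3, G#3.
Extending down a 2nd: F#3 → E3.

E3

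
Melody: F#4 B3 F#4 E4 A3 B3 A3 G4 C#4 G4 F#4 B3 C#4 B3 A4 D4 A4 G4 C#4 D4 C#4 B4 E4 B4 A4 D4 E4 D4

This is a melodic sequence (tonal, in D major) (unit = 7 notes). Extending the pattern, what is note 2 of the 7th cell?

A4

With 7-note cells, note 2 of each statement runs B3, C#4, D4, E4.
Each moves up a 2nd. Continuing: F#4 → G4 → A4.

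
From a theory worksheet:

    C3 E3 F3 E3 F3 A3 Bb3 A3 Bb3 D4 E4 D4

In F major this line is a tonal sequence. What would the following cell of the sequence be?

Taking 4-note groups, the heads are C3, F3, Bb3: the pattern moves up a 4th.
Statement 4 starts on E4 and keeps the same diatonic contour: E4 G4 A4 G4.

E4 G4 A4 G4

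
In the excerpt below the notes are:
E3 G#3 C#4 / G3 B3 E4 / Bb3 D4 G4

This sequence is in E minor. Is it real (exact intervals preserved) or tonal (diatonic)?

Each cell has the same semitone pattern (4, 5) — intervals are preserved exactly.
And G#3 lies outside E minor, so the sequence is real rather than tonal.

real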